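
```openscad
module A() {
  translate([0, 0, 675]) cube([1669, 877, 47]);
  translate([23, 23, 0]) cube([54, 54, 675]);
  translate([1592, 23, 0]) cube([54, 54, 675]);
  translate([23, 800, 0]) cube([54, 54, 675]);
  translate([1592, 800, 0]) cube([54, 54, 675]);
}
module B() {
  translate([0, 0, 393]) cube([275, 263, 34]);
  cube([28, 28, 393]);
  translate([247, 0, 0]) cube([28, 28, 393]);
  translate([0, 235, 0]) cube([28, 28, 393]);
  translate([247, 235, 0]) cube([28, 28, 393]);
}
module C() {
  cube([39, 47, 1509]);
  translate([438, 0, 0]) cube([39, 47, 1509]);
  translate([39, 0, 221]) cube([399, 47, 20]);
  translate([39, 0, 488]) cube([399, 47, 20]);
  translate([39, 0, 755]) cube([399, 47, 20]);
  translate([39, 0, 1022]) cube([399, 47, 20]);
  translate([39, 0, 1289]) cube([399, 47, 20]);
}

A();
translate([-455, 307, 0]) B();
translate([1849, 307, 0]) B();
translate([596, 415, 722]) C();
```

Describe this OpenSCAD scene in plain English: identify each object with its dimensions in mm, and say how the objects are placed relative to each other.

A is a rectangular dining table. The top is 1669×877×47 mm with its upper surface at z = 722 mm. It stands on four 54×54 mm square legs, each inset 23 mm from the nearest pair of top edges, running from the floor to the underside of the top.

B is a four-legged stool. The seat is 275×263 mm, 34 mm thick, top at z = 427 mm. It stands on four square legs, each 28×28 mm in cross-section, from z = 0 to the seat underside, each flush with a corner of the seat.

C is a straight ladder. Two 39×47 mm vertical rails, 1509 mm tall, stand 477 mm apart (outside-to-outside) with their front faces coplanar on the −y side. 5 rungs, each 47 mm deep and 20 mm tall, span between the inner faces of the rails, front faces flush with the rails. The lowest rung's underside is at z = 221 mm and rungs are spaced 267 mm apart (underside to underside).

Two stools sit around the table at the −x, +x sides. The ladder is on top of the table, centred.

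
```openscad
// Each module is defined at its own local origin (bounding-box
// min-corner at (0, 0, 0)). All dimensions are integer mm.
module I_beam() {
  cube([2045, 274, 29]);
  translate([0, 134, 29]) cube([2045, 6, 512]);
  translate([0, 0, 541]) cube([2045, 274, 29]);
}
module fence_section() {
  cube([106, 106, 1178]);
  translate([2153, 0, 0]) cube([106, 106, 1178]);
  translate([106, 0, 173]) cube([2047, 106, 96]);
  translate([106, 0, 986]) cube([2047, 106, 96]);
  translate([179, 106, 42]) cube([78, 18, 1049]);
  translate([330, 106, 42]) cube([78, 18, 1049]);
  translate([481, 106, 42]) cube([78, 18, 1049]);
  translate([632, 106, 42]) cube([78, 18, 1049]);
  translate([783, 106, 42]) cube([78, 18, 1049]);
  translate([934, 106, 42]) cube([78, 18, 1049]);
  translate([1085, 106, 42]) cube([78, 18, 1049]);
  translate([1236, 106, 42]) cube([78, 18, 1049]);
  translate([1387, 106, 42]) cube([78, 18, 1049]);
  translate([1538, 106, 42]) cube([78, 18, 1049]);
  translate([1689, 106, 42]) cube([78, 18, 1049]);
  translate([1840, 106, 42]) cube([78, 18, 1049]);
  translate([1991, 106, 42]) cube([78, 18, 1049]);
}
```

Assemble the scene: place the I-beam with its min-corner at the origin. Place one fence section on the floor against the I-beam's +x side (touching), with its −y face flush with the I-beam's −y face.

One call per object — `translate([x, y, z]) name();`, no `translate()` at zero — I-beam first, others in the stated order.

I_beam();
translate([2045, 0, 0]) fence_section();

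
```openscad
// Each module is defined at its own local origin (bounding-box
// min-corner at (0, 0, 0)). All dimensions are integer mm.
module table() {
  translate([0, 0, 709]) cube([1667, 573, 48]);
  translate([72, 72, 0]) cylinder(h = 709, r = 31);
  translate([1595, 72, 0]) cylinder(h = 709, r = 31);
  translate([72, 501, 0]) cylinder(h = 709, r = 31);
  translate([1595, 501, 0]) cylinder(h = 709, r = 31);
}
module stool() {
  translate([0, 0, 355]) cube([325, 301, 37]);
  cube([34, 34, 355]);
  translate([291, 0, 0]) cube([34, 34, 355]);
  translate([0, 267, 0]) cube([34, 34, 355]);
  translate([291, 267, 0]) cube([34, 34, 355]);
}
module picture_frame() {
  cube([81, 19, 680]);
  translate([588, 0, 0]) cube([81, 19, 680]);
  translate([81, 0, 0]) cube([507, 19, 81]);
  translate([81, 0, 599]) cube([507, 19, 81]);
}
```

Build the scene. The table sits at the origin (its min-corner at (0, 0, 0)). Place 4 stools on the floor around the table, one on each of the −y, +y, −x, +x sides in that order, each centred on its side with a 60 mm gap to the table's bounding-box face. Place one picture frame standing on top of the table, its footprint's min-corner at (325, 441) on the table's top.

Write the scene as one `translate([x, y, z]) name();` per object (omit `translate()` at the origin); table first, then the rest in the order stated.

table();
translate([671, -361, 0]) stool();
translate([671, 633, 0]) stool();
translate([-385, 136, 0]) stool();
translate([1727, 136, 0]) stool();
translate([325, 441, 757]) picture_frame();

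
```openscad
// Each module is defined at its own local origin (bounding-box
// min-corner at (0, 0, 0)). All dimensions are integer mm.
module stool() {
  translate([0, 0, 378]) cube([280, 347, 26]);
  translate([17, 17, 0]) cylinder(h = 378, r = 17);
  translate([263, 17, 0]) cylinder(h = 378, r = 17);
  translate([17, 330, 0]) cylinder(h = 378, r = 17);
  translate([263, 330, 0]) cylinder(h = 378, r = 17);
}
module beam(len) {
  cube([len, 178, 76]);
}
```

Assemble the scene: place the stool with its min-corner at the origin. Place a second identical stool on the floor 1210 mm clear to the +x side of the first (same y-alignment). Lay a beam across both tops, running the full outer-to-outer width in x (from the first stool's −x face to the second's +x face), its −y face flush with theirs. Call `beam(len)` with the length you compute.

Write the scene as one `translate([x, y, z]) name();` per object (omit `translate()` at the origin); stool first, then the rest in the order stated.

stool();
translate([1490, 0, 0]) stool();
translate([0, 0, 404]) beam(1770);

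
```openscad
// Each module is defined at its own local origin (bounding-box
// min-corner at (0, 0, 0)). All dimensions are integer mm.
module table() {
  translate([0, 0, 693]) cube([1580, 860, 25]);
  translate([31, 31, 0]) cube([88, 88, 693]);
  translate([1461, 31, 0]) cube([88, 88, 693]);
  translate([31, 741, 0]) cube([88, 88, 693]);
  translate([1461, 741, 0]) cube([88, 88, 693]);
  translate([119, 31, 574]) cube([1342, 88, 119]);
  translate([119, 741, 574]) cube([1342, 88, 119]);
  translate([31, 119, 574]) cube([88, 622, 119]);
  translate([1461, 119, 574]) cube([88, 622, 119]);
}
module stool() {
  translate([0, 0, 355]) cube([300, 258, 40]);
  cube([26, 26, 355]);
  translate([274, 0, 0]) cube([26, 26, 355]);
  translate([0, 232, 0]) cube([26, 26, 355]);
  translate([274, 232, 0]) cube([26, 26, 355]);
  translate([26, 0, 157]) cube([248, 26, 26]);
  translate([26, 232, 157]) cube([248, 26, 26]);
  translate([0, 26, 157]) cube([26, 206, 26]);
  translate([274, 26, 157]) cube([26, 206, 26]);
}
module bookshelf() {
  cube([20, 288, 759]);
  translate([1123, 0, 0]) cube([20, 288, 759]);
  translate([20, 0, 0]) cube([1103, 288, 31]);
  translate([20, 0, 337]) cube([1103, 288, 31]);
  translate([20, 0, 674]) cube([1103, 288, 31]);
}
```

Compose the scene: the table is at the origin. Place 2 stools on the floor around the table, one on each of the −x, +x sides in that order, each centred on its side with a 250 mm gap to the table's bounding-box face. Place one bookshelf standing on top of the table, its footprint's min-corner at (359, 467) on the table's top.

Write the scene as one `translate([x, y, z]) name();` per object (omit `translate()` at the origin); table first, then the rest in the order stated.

table();
translate([-550, 301, 0]) stool();
translate([1830, 301, 0]) stool();
translate([359, 467, 718]) bookshelf();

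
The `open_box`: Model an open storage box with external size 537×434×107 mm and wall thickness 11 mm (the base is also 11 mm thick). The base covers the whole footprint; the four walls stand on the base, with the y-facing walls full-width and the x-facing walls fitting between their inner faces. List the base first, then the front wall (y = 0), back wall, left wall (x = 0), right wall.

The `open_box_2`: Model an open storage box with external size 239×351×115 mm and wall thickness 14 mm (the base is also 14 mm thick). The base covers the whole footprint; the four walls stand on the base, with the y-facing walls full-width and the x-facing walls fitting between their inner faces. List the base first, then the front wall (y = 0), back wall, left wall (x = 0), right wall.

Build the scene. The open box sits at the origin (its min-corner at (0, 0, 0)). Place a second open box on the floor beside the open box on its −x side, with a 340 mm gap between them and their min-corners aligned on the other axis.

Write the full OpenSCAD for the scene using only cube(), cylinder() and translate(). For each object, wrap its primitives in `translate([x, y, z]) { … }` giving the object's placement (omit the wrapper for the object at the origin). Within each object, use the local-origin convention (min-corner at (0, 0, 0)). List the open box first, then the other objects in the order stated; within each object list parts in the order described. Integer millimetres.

cube([537, 434, 11]);
translate([0, 0, 11]) cube([537, 11, 96]);
translate([0, 423, 11]) cube([537, 11, 96]);
translate([0, 11, 11]) cube([11, 412, 96]);
translate([526, 11, 11]) cube([11, 412, 96]);
translate([-579, 0, 0]) {
  cube([239, 351, 14]);
  translate([0, 0, 14]) cube([239, 14, 101]);
  translate([0, 337, 14]) cube([239, 14, 101]);
  translate([0, 14, 14]) cube([14, 323, 101]);
  translate([225, 14, 14]) cube([14, 323, 101]);
}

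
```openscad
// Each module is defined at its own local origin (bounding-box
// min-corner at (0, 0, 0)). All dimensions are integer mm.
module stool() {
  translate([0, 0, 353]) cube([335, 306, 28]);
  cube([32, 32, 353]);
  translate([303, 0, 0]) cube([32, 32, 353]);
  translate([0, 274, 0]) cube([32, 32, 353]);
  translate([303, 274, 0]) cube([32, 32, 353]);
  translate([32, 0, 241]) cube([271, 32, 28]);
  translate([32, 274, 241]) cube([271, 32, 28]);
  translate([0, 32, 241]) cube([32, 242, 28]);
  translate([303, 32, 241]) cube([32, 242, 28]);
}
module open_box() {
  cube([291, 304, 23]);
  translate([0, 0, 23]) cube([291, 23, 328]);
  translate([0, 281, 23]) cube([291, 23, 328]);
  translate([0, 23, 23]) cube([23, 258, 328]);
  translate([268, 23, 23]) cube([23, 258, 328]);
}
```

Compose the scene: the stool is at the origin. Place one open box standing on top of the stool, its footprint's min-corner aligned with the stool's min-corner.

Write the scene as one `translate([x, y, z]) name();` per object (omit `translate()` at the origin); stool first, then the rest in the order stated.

stool();
translate([0, 0, 381]) open_box();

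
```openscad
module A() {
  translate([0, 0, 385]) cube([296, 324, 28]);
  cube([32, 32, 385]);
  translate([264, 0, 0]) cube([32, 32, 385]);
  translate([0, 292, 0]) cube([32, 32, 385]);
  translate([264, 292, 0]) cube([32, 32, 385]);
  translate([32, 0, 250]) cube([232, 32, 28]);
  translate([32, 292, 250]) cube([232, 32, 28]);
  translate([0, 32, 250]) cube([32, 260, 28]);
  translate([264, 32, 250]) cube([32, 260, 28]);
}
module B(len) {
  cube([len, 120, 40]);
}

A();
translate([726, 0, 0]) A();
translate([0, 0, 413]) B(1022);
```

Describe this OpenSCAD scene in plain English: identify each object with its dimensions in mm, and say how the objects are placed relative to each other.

A is a four-legged stool. The seat is a 296×324×28 mm slab whose top surface is at z = 413 mm; four square legs, each 32×32 mm in cross-section, run from the floor (z = 0) to the underside of the seat, each flush with a corner of the seat. Four stretchers, 32 mm wide and 28 mm tall, connect adjacent legs with their undersides at z = 250 mm, each running between the inner faces of the legs it joins and aligned with the legs' outer faces on the other axis.

B is a rectangular beam 1022 mm long (x), 120 mm deep (y), 40 mm thick (z).

The beam spans the tops of two stools placed 430 mm apart, resting at z = 413 mm.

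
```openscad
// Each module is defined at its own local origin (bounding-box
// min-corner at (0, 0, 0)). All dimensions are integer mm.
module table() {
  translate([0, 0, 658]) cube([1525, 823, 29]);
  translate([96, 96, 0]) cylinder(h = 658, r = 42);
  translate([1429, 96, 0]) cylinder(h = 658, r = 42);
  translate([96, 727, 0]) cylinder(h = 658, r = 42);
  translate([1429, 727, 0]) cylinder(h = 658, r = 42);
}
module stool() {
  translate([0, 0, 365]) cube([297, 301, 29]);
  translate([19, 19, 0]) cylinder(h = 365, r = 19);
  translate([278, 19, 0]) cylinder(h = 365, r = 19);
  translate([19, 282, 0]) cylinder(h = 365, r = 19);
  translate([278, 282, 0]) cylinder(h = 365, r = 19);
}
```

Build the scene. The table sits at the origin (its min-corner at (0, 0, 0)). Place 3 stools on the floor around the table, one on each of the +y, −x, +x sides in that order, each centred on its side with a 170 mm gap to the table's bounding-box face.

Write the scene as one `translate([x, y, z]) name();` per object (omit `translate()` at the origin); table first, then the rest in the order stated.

table();
translate([614, 993, 0]) stool();
translate([-467, 261, 0]) stool();
translate([1695, 261, 0]) stool();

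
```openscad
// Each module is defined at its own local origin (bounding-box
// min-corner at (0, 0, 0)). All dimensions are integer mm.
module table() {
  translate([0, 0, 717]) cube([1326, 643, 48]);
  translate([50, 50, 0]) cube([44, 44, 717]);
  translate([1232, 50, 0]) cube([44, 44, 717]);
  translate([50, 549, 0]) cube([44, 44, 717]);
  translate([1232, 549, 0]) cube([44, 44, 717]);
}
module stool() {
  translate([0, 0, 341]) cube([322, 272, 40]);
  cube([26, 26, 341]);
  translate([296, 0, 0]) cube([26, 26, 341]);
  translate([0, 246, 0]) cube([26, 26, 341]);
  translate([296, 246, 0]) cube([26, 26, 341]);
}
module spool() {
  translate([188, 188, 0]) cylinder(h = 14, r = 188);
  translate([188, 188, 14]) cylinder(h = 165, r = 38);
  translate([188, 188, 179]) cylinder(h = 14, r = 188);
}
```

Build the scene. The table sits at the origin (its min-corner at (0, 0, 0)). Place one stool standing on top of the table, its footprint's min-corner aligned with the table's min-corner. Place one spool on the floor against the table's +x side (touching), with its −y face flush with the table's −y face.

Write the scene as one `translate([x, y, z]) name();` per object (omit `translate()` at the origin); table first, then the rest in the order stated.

table();
translate([0, 0, 765]) stool();
translate([1326, 0, 0]) spool();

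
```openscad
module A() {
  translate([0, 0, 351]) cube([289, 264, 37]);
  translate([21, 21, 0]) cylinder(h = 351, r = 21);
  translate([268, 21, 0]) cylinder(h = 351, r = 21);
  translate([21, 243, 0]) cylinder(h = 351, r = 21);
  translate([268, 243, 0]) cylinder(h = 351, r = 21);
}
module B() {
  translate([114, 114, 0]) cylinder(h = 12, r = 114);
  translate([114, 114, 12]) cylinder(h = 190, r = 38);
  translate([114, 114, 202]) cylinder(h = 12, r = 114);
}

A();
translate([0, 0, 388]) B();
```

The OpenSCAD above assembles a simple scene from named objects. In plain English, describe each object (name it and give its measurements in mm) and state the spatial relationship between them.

A is a simple wooden stool: a rectangular seat 289 mm (x) by 264 mm (y), 37 mm thick, top face at z = 388 mm, on four round legs, each 42 mm in diameter. The legs rest on z = 0, each leg's axis is inset half a diameter from the nearest pair of seat edges (so the leg's bounding box is flush with the corner).

B is a spool: two coaxial disc flanges of radius 114 mm and thickness 12 mm, joined by a core cylinder of radius 38 mm and height 190 mm. The lower flange rests on z = 0 and the three cylinders share a vertical axis.

The spool is on top of the stool.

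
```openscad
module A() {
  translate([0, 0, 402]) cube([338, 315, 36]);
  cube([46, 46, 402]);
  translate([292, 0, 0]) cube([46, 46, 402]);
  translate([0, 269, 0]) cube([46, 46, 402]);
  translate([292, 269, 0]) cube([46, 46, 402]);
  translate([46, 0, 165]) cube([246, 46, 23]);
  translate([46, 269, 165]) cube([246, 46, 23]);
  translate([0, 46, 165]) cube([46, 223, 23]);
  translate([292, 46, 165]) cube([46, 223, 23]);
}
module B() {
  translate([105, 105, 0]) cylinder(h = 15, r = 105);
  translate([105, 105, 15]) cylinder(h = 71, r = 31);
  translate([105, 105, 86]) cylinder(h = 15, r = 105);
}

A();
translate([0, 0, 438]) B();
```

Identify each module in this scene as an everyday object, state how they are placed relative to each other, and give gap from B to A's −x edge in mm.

A is a stool. B is a spool. The spool is on top of the stool. The gap from the spool to the stool's −x edge is 0 mm.

The spool's min-x is at 0; the stool's min-x is 0; gap = 0 mm.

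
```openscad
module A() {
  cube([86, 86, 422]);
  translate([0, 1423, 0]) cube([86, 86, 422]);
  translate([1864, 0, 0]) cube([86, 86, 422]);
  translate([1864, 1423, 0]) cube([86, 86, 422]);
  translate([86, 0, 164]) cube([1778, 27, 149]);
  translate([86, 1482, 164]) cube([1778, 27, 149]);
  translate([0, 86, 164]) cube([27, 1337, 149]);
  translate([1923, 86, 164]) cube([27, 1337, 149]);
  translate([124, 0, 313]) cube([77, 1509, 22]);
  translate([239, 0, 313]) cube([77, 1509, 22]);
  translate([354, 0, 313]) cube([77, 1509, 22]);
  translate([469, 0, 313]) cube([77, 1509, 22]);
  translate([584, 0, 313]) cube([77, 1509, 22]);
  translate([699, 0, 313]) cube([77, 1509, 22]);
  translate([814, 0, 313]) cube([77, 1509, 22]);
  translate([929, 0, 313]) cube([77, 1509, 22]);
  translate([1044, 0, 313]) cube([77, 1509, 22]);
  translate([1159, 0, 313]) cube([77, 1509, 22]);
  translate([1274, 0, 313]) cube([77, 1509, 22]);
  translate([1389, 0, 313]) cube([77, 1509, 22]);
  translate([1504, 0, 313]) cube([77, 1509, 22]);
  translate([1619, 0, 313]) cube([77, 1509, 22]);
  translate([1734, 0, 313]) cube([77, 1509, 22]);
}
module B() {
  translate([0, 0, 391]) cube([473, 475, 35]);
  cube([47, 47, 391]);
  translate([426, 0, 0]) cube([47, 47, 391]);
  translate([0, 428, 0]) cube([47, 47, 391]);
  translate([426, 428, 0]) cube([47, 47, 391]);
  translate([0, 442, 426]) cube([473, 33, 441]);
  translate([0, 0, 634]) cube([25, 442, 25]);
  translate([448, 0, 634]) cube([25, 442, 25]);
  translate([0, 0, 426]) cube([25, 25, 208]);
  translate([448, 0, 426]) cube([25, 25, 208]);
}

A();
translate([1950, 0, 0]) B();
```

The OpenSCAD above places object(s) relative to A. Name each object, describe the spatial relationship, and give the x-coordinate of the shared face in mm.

The bed frame's +x face and the chair's −x face are both at x = 1950 mm.

A is a bed frame. B is a chair. The chair is against the bed frame's +x side, with their −y faces flush. The x-coordinate of the shared face is 1950 mm.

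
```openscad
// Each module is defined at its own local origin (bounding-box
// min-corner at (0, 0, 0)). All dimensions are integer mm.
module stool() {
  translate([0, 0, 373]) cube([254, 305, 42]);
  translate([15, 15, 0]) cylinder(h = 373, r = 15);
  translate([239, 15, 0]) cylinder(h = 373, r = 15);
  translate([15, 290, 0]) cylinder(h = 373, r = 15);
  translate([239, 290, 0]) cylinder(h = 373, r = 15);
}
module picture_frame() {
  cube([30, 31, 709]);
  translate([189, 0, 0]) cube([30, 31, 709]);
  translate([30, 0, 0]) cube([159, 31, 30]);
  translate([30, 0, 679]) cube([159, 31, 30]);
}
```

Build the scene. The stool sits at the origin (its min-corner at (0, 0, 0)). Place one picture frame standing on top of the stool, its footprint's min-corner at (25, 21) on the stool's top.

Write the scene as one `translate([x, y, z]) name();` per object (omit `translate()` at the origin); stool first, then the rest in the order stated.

stool();
translate([25, 21, 415]) picture_frame();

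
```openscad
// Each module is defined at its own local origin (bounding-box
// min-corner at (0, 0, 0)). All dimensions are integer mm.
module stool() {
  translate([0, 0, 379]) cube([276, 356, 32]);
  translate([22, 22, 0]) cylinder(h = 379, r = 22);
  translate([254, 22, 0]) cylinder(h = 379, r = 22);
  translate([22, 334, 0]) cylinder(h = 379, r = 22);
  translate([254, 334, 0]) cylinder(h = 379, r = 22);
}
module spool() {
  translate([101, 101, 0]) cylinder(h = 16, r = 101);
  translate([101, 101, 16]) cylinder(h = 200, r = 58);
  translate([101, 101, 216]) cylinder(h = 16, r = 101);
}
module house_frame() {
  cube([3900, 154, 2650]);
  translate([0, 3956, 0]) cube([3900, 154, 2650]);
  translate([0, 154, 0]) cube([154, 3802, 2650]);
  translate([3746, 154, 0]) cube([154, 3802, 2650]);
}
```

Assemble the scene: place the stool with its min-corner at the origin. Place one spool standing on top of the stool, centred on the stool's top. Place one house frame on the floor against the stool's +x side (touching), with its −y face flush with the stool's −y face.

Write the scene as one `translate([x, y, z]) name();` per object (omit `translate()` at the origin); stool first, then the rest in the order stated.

stool();
translate([37, 77, 411]) spool();
translate([276, 0, 0]) house_frame();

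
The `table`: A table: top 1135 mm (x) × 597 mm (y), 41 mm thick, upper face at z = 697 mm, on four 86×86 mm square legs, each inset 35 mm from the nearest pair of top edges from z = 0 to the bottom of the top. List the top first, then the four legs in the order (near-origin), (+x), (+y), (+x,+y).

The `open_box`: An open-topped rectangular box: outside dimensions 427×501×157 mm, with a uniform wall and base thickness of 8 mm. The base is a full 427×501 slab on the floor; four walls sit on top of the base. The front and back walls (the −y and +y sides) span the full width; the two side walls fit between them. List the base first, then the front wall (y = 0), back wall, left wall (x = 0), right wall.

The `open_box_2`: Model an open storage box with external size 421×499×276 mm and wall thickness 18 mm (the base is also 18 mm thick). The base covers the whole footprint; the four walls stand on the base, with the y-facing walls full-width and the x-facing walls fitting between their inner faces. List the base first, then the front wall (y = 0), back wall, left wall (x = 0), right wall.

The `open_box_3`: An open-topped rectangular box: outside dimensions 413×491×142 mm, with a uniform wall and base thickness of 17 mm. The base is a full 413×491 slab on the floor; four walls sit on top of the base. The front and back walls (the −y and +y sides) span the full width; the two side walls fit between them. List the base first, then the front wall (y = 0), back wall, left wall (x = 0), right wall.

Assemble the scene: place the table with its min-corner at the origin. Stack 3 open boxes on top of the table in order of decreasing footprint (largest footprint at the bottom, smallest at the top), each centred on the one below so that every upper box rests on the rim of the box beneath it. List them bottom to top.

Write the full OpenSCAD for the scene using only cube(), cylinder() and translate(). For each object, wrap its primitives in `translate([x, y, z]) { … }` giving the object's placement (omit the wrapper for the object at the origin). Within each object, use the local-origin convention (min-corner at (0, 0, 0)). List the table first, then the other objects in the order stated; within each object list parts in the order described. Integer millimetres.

translate([0, 0, 656]) cube([1135, 597, 41]);
translate([35, 35, 0]) cube([86, 86, 656]);
translate([1014, 35, 0]) cube([86, 86, 656]);
translate([35, 476, 0]) cube([86, 86, 656]);
translate([1014, 476, 0]) cube([86, 86, 656]);
translate([354, 48, 697]) {
  cube([427, 501, 8]);
  translate([0, 0, 8]) cube([427, 8, 149]);
  translate([0, 493, 8]) cube([427, 8, 149]);
  translate([0, 8, 8]) cube([8, 485, 149]);
  translate([419, 8, 8]) cube([8, 485, 149]);
}
translate([357, 49, 854]) {
  cube([421, 499, 18]);
  translate([0, 0, 18]) cube([421, 18, 258]);
  translate([0, 481, 18]) cube([421, 18, 258]);
  translate([0, 18, 18]) cube([18, 463, 258]);
  translate([403, 18, 18]) cube([18, 463, 258]);
}
translate([361, 53, 1130]) {
  cube([413, 491, 17]);
  translate([0, 0, 17]) cube([413, 17, 125]);
  translate([0, 474, 17]) cube([413, 17, 125]);
  translate([0, 17, 17]) cube([17, 457, 125]);
  translate([396, 17, 17]) cube([17, 457, 125]);
}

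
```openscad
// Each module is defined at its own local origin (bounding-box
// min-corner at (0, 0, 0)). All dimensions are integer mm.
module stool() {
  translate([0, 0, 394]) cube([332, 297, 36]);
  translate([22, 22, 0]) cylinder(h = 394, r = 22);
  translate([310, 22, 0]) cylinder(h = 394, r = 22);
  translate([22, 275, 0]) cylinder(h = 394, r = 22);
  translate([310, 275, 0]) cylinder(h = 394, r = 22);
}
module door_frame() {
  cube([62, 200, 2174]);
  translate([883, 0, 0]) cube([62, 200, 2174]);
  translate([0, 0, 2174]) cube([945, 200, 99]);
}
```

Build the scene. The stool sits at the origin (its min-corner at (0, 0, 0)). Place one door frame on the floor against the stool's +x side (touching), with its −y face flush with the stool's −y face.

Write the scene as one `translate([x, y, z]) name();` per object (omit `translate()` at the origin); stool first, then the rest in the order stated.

stool();
translate([332, 0, 0]) door_frame();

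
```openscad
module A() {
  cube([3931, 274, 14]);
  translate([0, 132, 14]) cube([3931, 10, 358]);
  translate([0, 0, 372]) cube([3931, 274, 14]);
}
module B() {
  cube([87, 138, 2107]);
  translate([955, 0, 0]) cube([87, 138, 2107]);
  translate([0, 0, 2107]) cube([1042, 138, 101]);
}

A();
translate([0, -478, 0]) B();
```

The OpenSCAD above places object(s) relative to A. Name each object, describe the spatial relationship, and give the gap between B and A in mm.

A is an I-beam. B is a door frame. The door frame is on the floor beside the I-beam on its −y side. The gap between the door frame and the I-beam is 340 mm.

The door frame's nearest face is 340 mm from the I-beam's −y face.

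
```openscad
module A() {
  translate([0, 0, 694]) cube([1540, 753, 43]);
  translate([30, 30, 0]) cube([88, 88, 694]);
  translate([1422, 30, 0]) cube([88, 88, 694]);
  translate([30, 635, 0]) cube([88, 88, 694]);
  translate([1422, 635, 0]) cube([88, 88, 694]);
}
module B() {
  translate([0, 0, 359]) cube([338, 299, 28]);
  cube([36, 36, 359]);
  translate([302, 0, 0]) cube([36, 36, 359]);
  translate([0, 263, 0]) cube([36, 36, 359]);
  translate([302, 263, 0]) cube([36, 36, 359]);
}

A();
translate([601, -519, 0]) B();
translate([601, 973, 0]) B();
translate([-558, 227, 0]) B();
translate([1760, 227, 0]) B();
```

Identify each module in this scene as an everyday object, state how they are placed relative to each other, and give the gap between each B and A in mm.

A is a table. B is a stool. Four stools sit around the table at the −y, +y, −x, +x sides. The gap between each stool and the table is 220 mm.

Each stool's nearest face is 220 mm from the table's bounding box.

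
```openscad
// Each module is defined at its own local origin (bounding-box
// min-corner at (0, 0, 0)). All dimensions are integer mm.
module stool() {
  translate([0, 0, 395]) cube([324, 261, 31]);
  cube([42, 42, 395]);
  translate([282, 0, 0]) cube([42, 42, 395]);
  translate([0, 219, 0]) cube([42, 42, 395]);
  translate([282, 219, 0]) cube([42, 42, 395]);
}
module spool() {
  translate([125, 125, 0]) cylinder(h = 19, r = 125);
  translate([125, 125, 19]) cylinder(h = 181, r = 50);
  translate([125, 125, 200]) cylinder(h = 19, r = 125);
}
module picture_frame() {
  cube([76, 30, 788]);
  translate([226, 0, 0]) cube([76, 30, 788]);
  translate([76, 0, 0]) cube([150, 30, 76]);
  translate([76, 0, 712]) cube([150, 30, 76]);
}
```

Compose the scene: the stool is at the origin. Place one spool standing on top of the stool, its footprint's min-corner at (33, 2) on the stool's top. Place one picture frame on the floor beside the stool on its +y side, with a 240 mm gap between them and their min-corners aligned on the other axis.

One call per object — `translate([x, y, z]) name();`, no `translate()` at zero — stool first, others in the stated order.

stool();
translate([33, 2, 426]) spool();
translate([0, 501, 0]) picture_frame();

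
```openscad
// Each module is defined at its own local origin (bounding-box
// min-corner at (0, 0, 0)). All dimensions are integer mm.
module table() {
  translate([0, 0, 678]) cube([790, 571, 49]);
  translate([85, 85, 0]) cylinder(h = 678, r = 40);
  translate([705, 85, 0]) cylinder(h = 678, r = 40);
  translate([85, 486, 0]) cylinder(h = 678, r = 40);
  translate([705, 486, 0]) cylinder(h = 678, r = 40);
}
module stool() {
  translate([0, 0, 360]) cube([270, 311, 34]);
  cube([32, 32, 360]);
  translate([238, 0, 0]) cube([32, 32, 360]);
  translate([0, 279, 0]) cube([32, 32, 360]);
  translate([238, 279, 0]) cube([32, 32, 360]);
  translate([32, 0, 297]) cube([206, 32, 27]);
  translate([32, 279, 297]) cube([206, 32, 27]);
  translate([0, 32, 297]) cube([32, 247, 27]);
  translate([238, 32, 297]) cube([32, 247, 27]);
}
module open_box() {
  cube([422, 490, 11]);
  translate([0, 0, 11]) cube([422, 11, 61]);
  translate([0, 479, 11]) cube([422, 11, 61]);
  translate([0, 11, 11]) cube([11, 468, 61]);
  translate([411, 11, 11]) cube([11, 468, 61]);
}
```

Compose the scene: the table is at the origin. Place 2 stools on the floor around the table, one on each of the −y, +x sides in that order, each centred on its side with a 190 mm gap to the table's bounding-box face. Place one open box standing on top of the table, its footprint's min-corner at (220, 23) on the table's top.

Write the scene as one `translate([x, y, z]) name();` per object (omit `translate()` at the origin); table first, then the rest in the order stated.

table();
translate([260, -501, 0]) stool();
translate([980, 130, 0]) stool();
translate([220, 23, 727]) open_box();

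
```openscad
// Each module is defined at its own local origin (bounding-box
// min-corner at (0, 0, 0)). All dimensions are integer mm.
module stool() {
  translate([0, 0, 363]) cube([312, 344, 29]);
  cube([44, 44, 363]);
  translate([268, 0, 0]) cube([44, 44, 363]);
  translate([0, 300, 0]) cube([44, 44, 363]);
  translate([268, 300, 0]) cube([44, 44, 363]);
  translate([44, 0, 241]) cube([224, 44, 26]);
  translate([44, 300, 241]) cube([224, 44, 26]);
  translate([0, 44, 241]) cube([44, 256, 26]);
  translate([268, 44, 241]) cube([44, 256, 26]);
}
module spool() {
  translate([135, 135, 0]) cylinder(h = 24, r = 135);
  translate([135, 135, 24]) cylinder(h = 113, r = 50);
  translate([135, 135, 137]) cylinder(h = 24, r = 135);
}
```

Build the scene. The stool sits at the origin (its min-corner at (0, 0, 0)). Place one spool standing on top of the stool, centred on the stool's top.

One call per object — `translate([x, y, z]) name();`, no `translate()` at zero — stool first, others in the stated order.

stool();
translate([21, 37, 392]) spool();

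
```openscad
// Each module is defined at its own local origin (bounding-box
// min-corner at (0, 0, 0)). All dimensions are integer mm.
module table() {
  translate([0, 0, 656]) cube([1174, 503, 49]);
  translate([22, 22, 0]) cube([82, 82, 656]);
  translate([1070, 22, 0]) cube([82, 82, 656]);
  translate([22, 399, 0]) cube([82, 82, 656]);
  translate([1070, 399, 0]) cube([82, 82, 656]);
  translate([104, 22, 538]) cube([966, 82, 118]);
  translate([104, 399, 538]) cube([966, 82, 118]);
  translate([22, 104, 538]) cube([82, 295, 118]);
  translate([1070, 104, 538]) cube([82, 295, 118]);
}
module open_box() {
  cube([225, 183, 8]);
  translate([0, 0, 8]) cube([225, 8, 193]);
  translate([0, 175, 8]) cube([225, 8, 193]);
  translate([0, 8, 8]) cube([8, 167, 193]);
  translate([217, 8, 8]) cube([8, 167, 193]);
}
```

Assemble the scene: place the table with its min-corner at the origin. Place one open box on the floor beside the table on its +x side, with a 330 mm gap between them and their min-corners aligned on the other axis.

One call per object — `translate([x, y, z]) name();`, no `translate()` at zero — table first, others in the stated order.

table();
translate([1504, 0, 0]) open_box();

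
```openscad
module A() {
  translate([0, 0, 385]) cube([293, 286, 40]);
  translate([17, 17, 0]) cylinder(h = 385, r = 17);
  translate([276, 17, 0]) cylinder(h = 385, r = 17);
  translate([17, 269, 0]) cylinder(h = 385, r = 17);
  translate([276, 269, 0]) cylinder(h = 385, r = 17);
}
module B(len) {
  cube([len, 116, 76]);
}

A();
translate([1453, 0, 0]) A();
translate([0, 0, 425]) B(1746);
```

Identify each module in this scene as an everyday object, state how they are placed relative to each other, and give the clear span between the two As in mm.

A is a stool. B is a beam. A beam spans the tops of two stools. The clear span between the two stools is 1160 mm.

Second stool starts at x = 1453; first ends at x = 293; clear span = 1453 − 293 = 1160 mm.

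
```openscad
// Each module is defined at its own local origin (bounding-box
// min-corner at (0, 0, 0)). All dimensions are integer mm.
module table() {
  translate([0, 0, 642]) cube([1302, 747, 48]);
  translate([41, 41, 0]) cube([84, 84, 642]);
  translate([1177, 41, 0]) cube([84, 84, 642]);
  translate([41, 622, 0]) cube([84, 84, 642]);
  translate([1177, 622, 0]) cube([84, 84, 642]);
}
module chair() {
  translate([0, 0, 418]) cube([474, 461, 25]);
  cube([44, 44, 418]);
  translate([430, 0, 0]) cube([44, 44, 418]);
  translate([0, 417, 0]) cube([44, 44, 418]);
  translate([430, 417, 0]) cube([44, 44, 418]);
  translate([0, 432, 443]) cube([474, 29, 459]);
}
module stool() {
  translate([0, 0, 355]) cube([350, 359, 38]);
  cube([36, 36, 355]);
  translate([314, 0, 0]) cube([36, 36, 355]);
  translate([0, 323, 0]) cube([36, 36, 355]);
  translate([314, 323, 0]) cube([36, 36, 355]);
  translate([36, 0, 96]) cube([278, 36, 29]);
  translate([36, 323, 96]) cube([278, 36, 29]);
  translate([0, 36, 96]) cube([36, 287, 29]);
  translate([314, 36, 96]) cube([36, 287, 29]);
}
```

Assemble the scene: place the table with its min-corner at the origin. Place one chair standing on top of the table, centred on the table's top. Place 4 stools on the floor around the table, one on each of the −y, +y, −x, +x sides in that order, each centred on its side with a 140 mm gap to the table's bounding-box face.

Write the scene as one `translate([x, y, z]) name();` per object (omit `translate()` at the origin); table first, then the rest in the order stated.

table();
translate([414, 143, 690]) chair();
translate([476, -499, 0]) stool();
translate([476, 887, 0]) stool();
translate([-490, 194, 0]) stool();
translate([1442, 194, 0]) stool();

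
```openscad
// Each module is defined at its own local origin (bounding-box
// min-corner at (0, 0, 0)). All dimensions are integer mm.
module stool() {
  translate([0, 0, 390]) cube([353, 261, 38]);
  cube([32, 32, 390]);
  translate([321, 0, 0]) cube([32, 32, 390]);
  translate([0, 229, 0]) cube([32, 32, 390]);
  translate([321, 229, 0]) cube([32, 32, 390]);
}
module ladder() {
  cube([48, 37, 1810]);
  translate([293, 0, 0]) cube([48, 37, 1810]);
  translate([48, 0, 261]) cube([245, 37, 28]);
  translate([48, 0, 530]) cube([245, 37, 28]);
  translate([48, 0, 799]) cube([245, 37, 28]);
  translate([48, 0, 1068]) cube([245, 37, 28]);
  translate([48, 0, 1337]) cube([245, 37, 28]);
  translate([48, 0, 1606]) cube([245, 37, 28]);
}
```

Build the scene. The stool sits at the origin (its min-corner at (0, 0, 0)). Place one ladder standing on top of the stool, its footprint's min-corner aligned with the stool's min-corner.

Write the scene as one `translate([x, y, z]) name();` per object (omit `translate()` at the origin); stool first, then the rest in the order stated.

stool();
translate([0, 0, 428]) ladder();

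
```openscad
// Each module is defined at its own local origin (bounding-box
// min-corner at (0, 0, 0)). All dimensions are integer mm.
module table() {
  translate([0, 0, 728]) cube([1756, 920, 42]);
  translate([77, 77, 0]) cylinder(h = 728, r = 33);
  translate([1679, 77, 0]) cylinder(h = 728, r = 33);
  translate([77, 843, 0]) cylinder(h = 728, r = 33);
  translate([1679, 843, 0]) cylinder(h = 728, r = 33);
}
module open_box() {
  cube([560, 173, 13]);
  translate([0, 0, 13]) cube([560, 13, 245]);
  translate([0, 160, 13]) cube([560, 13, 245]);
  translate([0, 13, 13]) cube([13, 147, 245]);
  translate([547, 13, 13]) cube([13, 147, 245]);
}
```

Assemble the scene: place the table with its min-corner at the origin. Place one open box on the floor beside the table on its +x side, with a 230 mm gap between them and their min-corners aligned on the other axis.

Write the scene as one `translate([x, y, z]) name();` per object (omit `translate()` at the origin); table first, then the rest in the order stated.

table();
translate([1986, 0, 0]) open_box();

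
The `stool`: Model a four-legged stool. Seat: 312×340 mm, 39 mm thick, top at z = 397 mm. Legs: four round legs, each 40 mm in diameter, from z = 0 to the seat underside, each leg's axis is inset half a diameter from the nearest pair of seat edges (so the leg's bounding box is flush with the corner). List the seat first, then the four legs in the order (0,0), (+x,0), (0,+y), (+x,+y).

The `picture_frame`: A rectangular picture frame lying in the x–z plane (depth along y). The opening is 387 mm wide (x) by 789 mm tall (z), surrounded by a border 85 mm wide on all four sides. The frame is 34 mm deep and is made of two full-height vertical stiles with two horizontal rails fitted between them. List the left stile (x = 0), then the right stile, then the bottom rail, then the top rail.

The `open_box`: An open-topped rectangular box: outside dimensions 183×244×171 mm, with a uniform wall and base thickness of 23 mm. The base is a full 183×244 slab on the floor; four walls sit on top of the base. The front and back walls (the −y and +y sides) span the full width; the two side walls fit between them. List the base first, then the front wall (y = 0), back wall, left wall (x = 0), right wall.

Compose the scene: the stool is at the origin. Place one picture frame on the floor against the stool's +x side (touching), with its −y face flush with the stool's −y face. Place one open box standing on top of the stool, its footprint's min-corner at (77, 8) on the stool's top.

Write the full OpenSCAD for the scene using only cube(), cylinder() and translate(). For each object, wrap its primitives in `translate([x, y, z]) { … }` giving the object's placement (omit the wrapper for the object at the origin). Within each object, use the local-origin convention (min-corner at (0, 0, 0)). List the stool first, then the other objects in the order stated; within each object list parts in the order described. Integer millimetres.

translate([0, 0, 358]) cube([312, 340, 39]);
translate([20, 20, 0]) cylinder(h = 358, r = 20);
translate([292, 20, 0]) cylinder(h = 358, r = 20);
translate([20, 320, 0]) cylinder(h = 358, r = 20);
translate([292, 320, 0]) cylinder(h = 358, r = 20);
translate([312, 0, 0]) {
  cube([85, 34, 959]);
  translate([472, 0, 0]) cube([85, 34, 959]);
  translate([85, 0, 0]) cube([387, 34, 85]);
  translate([85, 0, 874]) cube([387, 34, 85]);
}
translate([77, 8, 397]) {
  cube([183, 244, 23]);
  translate([0, 0, 23]) cube([183, 23, 148]);
  translate([0, 221, 23]) cube([183, 23, 148]);
  translate([0, 23, 23]) cube([23, 198, 148]);
  translate([160, 23, 23]) cube([23, 198, 148]);
}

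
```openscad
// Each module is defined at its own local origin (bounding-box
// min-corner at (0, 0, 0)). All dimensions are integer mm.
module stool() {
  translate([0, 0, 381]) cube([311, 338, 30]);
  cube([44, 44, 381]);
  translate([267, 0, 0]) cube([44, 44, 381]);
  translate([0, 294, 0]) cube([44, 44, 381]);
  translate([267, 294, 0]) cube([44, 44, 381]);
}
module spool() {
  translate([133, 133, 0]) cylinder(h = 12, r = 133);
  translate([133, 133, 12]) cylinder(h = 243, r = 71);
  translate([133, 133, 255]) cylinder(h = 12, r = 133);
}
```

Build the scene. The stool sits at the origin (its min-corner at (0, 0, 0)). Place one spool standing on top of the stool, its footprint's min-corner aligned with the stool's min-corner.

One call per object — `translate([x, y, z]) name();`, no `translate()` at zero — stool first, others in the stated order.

stool();
translate([0, 0, 411]) spool();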